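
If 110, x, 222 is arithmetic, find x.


AM = (110 + 222)/2 = 332/2 = 166

AM = 166


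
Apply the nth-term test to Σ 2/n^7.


lim(n→∞) 2/n^7 = 0
lim aₙ = 0 → nth-term test is INCONCLUSIVE
(Need other tests; this is actually a convergent p-series with p=7 > 1)

Inconclusive (lim aₙ = 0; need another test)


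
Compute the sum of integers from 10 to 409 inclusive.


Σₖ₌10^409 k = Σₖ₌₁^409 k − Σₖ₌₁^9 k
= 409·410/2 − 9·10/2
= 83845 − 45 = 83800

Σk = 83800


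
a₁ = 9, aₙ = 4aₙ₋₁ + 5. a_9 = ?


Computing step by step:
a_1 = 9
a_2 = 41
a_3 = 169
a_4 = 681
a_5 = 2729
a_6 = 10921
a_7 = 43689
a_8 = 174761
a_9 = 699049


a_9 = 699049


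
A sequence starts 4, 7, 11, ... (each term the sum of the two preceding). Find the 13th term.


Computing iteratively: 4, 7, 11, 18, 29, 47, 76, 123, 199, 322, 521, 843, ...
a_13 = 1364

a_13 = 1364


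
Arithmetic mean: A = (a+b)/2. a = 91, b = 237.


AM = (91 + 237)/2 = 328/2 = 164

AM = 164


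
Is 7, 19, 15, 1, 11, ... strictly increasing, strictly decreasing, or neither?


Differences: 12, -4, -14, 10
Difference at position 1 is +12 (> 0) but position 2 is -4 (< 0) — sequence both rises and falls
→ NOT monotonic

Not monotonic


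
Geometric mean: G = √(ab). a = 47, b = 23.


GM = √(47×23) = √1081 = 32.8786

GM = 32.8786


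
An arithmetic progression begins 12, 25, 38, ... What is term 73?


aₙ = a₁ + (n-1)d
= 12 + (73-1)×13
= 12 + 936
= 948

a_73 = 948


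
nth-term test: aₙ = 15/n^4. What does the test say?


lim(n→∞) 15/n^4 = 0
lim aₙ = 0 → nth-term test is INCONCLUSIVE
(Need other tests; this is actually a convergent p-series with p=4 > 1)

Inconclusive (lim aₙ = 0; need another test)


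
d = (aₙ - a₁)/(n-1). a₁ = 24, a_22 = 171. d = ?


d = (aₙ - a₁)/(n-1)
= (171 - 24)/(22-1)
= 147/21 = 7

d = 7


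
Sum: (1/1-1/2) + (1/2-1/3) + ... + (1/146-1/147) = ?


Telescoping: adjacent terms cancel.
= 1/1 - 1/147
= 1 - 1/147 = 146/147

Sum = 146/147


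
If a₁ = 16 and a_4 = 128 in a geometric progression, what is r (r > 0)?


r^(n-1) = aₙ/a₁
r^3 = 128/16 = 8
r = 8^(1/3)
= 2

r = 2


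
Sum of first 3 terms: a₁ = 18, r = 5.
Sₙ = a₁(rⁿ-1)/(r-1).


Sₙ = 18×(5^3 - 1)/(5 - 1)
= 18×(125 - 1)/4
= 18×124/4
= 558

S_3 = 558


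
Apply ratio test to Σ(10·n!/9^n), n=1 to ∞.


aₙ = 10·n!/9^n
a_{n+1}/aₙ = (n+1)!/9^(n+1) × 9^n/n!  (constant 10 cancels)
= (n+1)/9
L = lim(n→∞) (n+1)/9 = ∞
L > 1 → series DIVERGES

Diverges (ratio test: L = ∞ > 1)


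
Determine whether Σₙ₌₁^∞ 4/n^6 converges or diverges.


p-series test: Σ c/n^p converges if p > 1, diverges if p ≤ 1 (constant c > 0 doesn't affect convergence).
p = 6
6 > 1 → CONVERGES

Converges (p = 6 > 1)


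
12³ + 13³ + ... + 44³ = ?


Σₖ₌12^44 k³ = [44·45/2]² − [11·12/2]²
= 980100 − 4356 = 975744

Σk³ = 975744


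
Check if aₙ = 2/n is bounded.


a₁ = 2, a₂ = 2/2, a₃ = 2/3, ...
0 < aₙ ≤ 2 for all n ≥ 1
Lower bound: 0, Upper bound: 2
The sequence IS bounded

Bounded (0 < aₙ ≤ 2)


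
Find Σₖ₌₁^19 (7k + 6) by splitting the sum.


Σ(7k+6) = 7·Σk + 6·n
= 7·190 + 6·19
= 1330 + 114 = 1444

Σ = 1444


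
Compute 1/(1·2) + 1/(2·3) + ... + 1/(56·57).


1/(k(k+1)) = 1/k - 1/(k+1) (partial fractions)
Telescoping: Σ = 1 - 1/57 = 56/57

Sum = 56/57


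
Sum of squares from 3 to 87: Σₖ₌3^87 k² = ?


Σₖ₌3^87 k² = Σₖ₌₁^87 k² − Σₖ₌₁^2 k²
= 87·88·175/6 − 2·3·5/6
= 223300 − 5 = 223295

Σk² = 223295


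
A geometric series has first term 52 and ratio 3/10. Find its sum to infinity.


S∞ = a₁/(1-r) = 52/(1 - 3/10)
= 52/(7/10)
= 520/7

S∞ = 520/7


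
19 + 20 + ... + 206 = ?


Σₖ₌19^206 k = Σₖ₌₁^206 k − Σₖ₌₁^18 k
= 206·207/2 − 18·19/2
= 21321 − 171 = 21150

Σk = 21150


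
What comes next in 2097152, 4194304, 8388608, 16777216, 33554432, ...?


Pattern: powers of 2: 2ⁿ
Terms: 2097152, 4194304, 8388608, 16777216, 33554432
Next term = 67108864

Next term = 67108864


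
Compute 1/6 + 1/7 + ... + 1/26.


Σₖ₌6^26 1/k = 1/6 + 1/7 + 1/8 + ... + 1/26
= 14019926807/8923714800
≈ 1.5711

Sum = 14019926807/8923714800 ≈ 1.5711


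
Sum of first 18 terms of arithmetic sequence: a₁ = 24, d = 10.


aₙ = 24 + (18-1)×10 = 194
Sₙ = n(a₁+aₙ)/2 = 18×(24+194)/2
= 18×218/2 = 1962

S_18 = 1962


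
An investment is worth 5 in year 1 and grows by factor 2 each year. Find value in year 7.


aₙ = a₁·r^(n-1)
= 5×2^6
= 5×64
= 320

a_7 = 320


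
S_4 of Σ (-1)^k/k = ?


S = -1 + 1/2 - 1/3 + 1/4
= -0.5833
(Full series converges to -ln(2) ≈ -0.6931)

S_4 = -0.5833


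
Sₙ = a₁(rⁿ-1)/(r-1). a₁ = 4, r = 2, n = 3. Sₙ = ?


Sₙ = 4×(2^3 - 1)/(2 - 1)
= 4×(8 - 1)/1
= 4×7/1
= 28

S_3 = 28


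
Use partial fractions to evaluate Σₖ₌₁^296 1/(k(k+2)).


1/(k(k+2)) = (1/2)·(1/k - 1/(k+2)) (partial fractions)
Telescoping: Σ = (1/2)·(1 + 1/2 - 1/297 - 1/298) = 33041/44253

Sum = 33041/44253


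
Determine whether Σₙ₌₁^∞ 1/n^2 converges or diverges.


p-series test: Σ c/n^p converges if p > 1, diverges if p ≤ 1 (constant c > 0 doesn't affect convergence).
p = 2
2 > 1 → CONVERGES

Converges (p = 2 > 1)


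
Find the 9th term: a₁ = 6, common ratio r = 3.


aₙ = a₁·r^(n-1)
= 6×3^8
= 6×6561
= 39366

a_9 = 39366


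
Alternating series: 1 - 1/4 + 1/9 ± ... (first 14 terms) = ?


S = 1 - 1/4 + 1/9 - 1/16 + 1/25 - 1/36 + 1/49 - 1/64 ± ...
= 0.8201
(Full series converges to +π²/12 ≈ +0.8225)

S_14 = 0.8201


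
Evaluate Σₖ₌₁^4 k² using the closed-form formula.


n = 4
n(n+1)(2n+1)/6 = 4×5×9/6
= 180/6 = 30

Σk² = 30


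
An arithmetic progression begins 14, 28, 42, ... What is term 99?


aₙ = a₁ + (n-1)d
= 14 + (99-1)×14
= 14 + 1372
= 1386

a_99 = 1386


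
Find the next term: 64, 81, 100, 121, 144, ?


Pattern: perfect squares: n²
Terms: 64, 81, 100, 121, 144
Next term = 169

Next term = 169


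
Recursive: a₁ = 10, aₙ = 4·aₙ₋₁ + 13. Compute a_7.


Computing step by step:
a_1 = 10
a_2 = 53
a_3 = 225
a_4 = 913
a_5 = 3665
a_6 = 14673
a_7 = 58705


a_7 = 58705


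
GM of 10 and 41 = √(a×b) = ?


GM = √(10×41) = √410 = 20.2485

GM = 20.2485


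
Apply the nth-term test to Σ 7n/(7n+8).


lim(n→∞) 7n/(7n+8) = 7/7 = 1  (divide numerator and denominator by n)
lim aₙ = 1 ≠ 0 → series DIVERGES

Diverges (lim aₙ = 1 ≠ 0)


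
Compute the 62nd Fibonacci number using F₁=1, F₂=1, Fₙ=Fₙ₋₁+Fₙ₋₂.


Fibonacci sequence: 1, 1, 2, 3, 5, 8, 13, 21, 34, 55, 89, ...
F(62) = 4052739537881

F(62) = 4052739537881


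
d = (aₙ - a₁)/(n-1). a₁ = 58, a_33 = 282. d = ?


d = (aₙ - a₁)/(n-1)
= (282 - 58)/(33-1)
= 224/32 = 7

d = 7


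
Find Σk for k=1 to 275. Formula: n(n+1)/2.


n(n+1)/2 = 275×276/2 = 75900/2 = 37950

Σk = 37950


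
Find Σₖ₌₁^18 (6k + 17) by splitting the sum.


Σ(6k+17) = 6·Σk + 17·n
= 6·171 + 17·18
= 1026 + 306 = 1332

Σ = 1332


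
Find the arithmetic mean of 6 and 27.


AM = (6 + 27)/2 = 33/2 = 16.5

AM = 16.5


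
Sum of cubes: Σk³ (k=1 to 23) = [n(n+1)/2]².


n(n+1)/2 = 23×24/2 = 276
Σk³ = 276² = 76176

Σk³ = 76176


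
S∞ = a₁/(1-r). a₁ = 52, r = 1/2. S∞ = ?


S∞ = a₁/(1-r) = 52/(1 - 1/2)
= 52/(1/2)
= 104

S∞ = 104


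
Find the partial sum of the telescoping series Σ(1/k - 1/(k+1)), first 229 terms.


Telescoping: adjacent terms cancel.
= 1/1 - 1/230
= 1 - 1/230 = 229/230

Sum = 229/230


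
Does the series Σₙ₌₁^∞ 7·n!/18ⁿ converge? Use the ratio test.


aₙ = 7·n!/18^n
a_{n+1}/aₙ = (n+1)!/18^(n+1) × 18^n/n!  (constant 7 cancels)
= (n+1)/18
L = lim(n→∞) (n+1)/18 = ∞
L > 1 → series DIVERGES

Diverges (ratio test: L = ∞ > 1)


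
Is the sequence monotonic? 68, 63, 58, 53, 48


Differences: -5, -5, -5, -5
All differences < 0 → strictly DECREASING

Monotonically decreasing


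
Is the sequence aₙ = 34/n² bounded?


a₁ = 34, a₂ = 34/4, a₃ = 34/9, ...
0 < aₙ ≤ 34 for all n ≥ 1
The sequence IS bounded

Bounded (0 < aₙ ≤ 34)


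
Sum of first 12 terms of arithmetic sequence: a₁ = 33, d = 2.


aₙ = 33 + (12-1)×2 = 55
Sₙ = n(a₁+aₙ)/2 = 12×(33+55)/2
= 12×88/2 = 528

S_12 = 528


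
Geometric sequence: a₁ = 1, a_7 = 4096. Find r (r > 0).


r^(n-1) = aₙ/a₁
r^6 = 4096/1 = 4096
r = 4096^(1/6)
= ±4; taking r > 0 gives r = 4

r = 4


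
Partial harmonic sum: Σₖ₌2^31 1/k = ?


Σₖ₌2^31 1/k = 1/2 + 1/3 + 1/4 + ... + 1/31
= 218572480850557/72201776446800
≈ 3.0272

Sum = 218572480850557/72201776446800 ≈ 3.0272


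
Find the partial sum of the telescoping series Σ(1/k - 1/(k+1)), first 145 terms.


Telescoping: adjacent terms cancel.
= 1/1 - 1/146
= 1 - 1/146 = 145/146

Sum = 145/146


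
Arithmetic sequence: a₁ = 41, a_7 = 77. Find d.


d = (aₙ - a₁)/(n-1)
= (77 - 41)/(7-1)
= 36/6 = 6

d = 6


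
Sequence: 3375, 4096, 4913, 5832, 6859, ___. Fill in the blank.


Pattern: perfect cubes: n³
Terms: 3375, 4096, 4913, 5832, 6859
Next term = 8000

Next term = 8000


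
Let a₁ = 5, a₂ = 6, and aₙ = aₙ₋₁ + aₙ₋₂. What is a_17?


Computing iteratively: 5, 6, 11, 17, 28, 45, 73, 118, 191, 309, 500, 809, ...
a_17 = 8972

a_17 = 8972


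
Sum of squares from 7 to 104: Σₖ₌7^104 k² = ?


Σₖ₌7^104 k² = Σₖ₌₁^104 k² − Σₖ₌₁^6 k²
= 104·105·209/6 − 6·7·13/6
= 380380 − 91 = 380289

Σk² = 380289


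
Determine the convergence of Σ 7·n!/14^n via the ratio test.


aₙ = 7·n!/14^n
a_{n+1}/aₙ = (n+1)!/14^(n+1) × 14^n/n!  (constant 7 cancels)
= (n+1)/14
L = lim(n→∞) (n+1)/14 = ∞
L > 1 → series DIVERGES

Diverges (ratio test: L = ∞ > 1)


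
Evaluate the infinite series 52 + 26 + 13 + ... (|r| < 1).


S∞ = a₁/(1-r) = 52/(1 - 1/2)
= 52/(1/2)
= 104

S∞ = 104


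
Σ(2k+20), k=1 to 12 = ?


Σ(2k+20) = 2·Σk + 20·n
= 2·78 + 20·12
= 156 + 240 = 396

Σ = 396


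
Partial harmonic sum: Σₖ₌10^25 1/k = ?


Σₖ₌10^25 1/k = 1/10 + 1/11 + 1/12 + ... + 1/25
= 26422849771/26771144400
≈ 0.987

Sum = 26422849771/26771144400 ≈ 0.987


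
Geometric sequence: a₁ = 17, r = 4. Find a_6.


aₙ = a₁·r^(n-1)
= 17×4^5
= 17×1024
= 17408

a_6 = 17408


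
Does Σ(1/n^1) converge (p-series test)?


p-series test: Σ c/n^p converges if p > 1, diverges if p ≤ 1 (constant c > 0 doesn't affect convergence).
p = 1
1 ≤ 1 → DIVERGES

Diverges (p = 1 ≤ 1)


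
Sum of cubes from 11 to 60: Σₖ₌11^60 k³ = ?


Σₖ₌11^60 k³ = [60·61/2]² − [10·11/2]²
= 3348900 − 3025 = 3345875

Σk³ = 3345875


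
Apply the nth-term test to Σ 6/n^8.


lim(n→∞) 6/n^8 = 0
lim aₙ = 0 → nth-term test is INCONCLUSIVE
(Need other tests; this is actually a convergent p-series with p=8 > 1)

Inconclusive (lim aₙ = 0; need another test)


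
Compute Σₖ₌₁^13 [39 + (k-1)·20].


aₙ = 39 + (13-1)×20 = 279
Sₙ = n(a₁+aₙ)/2 = 13×(39+279)/2
= 13×318/2 = 2067

S_13 = 2067


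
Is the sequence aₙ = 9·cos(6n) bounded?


For all n, -1 ≤ cos(6n) ≤ 1, so -9 ≤ 9·cos(6n) ≤ 9
Lower bound: -9, Upper bound: 9
The sequence IS bounded

Bounded (-9 ≤ aₙ ≤ 9)


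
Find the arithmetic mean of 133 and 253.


AM = (133 + 253)/2 = 386/2 = 193

AM = 193


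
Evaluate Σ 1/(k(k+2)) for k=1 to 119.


1/(k(k+2)) = (1/2)·(1/k - 1/(k+2)) (partial fractions)
Telescoping: Σ = (1/2)·(1 + 1/2 - 1/120 - 1/121) = 21539/29040

Sum = 21539/29040


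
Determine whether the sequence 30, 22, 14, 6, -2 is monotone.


Differences: -8, -8, -8, -8
All differences < 0 → strictly DECREASING

Monotonically decreasing


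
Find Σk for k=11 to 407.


Σₖ₌11^407 k = Σₖ₌₁^407 k − Σₖ₌₁^10 k
= 407·408/2 − 10·11/2
= 83028 − 55 = 82973

Σk = 82973


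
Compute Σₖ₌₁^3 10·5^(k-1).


Sₙ = 10×(5^3 - 1)/(5 - 1)
= 10×(125 - 1)/4
= 10×124/4
= 310

S_3 = 310


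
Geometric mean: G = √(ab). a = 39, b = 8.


GM = √(39×8) = √312 = 17.6635

GM = 17.6635


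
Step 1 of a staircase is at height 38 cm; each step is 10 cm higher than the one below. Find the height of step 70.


aₙ = a₁ + (n-1)d
= 38 + (70-1)×10
= 38 + 690
= 728

a_70 = 728


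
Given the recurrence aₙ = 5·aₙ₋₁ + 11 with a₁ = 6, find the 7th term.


Computing step by step:
a_1 = 6
a_2 = 41
a_3 = 216
a_4 = 1091
a_5 = 5466
a_6 = 27341
a_7 = 136716


a_7 = 136716


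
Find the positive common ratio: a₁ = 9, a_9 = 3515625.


r^(n-1) = aₙ/a₁
r^8 = 3515625/9 = 390625
r = 390625^(1/8)
= ±5; taking r > 0 gives r = 5

r = 5


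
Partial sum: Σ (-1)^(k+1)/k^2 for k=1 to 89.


S = 1 - 1/4 + 1/9 - 1/16 + 1/25 - 1/36 + 1/49 - 1/64 ± ...
= 0.8225
(Full series converges to +π²/12 ≈ +0.8225)

S_89 = 0.8225


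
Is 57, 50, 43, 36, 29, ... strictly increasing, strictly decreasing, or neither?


Differences: -7, -7, -7, -7
All differences < 0 → strictly DECREASING

Monotonically decreasing


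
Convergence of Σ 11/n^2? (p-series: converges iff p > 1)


p-series test: Σ c/n^p converges if p > 1, diverges if p ≤ 1 (constant c > 0 doesn't affect convergence).
p = 2
2 > 1 → CONVERGES

Converges (p = 2 > 1)


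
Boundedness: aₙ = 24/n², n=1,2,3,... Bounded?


a₁ = 24, a₂ = 24/4, a₃ = 24/9, ...
0 < aₙ ≤ 24 for all n ≥ 1
The sequence IS bounded

Bounded (0 < aₙ ≤ 24)


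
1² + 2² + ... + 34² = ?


n = 34
n(n+1)(2n+1)/6 = 34×35×69/6
= 82110/6 = 13685

Σk² = 13685


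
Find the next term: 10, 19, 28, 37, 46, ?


Pattern: arithmetic (d=9)
Terms: 10, 19, 28, 37, 46
Next term = 55

Next term = 55


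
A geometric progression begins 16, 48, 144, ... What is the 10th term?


aₙ = a₁·r^(n-1)
= 16×3^9
= 16×19683
= 314928

a_10 = 314928


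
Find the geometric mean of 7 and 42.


GM = √(7×42) = √294 = 17.1464

GM = 17.1464


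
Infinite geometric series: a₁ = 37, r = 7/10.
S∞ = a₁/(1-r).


S∞ = a₁/(1-r) = 37/(1 - 7/10)
= 37/(3/10)
= 370/3

S∞ = 370/3


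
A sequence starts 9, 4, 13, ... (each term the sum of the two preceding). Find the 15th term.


Computing iteratively: 9, 4, 13, 17, 30, 47, 77, 124, 201, 325, 526, 851, ...
a_15 = 3605

a_15 = 3605


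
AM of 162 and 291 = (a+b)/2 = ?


AM = (162 + 291)/2 = 453/2 = 226.5

AM = 226.5


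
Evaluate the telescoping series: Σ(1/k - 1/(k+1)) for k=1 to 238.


Telescoping: adjacent terms cancel.
= 1/1 - 1/239
= 1 - 1/239 = 238/239

Sum = 238/239


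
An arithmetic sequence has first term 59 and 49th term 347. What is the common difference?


d = (aₙ - a₁)/(n-1)
= (347 - 59)/(49-1)
= 288/48 = 6

d = 6


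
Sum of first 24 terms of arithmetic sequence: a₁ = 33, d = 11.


aₙ = 33 + (24-1)×11 = 286
Sₙ = n(a₁+aₙ)/2 = 24×(33+286)/2
= 24×319/2 = 3828

S_24 = 3828


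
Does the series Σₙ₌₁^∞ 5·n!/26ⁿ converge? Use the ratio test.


aₙ = 5·n!/26^n
a_{n+1}/aₙ = (n+1)!/26^(n+1) × 26^n/n!  (constant 5 cancels)
= (n+1)/26
L = lim(n→∞) (n+1)/26 = ∞
L > 1 → series DIVERGES

Diverges (ratio test: L = ∞ > 1)


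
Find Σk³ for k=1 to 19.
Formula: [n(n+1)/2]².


n(n+1)/2 = 19×20/2 = 190
Σk³ = 190² = 36100

Σk³ = 36100


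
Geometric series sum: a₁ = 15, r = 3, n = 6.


Sₙ = 15×(3^6 - 1)/(3 - 1)
= 15×(729 - 1)/2
= 15×728/2
= 5460

S_6 = 5460


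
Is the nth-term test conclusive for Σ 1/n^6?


lim(n→∞) 1/n^6 = 0
lim aₙ = 0 → nth-term test is INCONCLUSIVE
(Need other tests; this is actually a convergent p-series with p=6 > 1)

Inconclusive (lim aₙ = 0; need another test)


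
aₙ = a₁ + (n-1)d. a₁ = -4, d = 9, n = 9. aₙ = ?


aₙ = a₁ + (n-1)d
= -4 + (9-1)×9
= -4 + 72
= 68

a_9 = 68


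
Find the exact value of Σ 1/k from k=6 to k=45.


Σₖ₌6^45 1/k = 1/6 + 1/7 + 1/8 + ... + 1/45
= 2841505942647531667/1345655451257488800
≈ 2.1116

Sum = 2841505942647531667/1345655451257488800 ≈ 2.1116


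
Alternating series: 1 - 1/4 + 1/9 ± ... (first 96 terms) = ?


S = 1 - 1/4 + 1/9 - 1/16 + 1/25 - 1/36 + 1/49 - 1/64 ± ...
= 0.8224
(Full series converges to +π²/12 ≈ +0.8225)

S_96 = 0.8224


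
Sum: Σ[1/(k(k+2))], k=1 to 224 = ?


1/(k(k+2)) = (1/2)·(1/k - 1/(k+2)) (partial fractions)
Telescoping: Σ = (1/2)·(1 + 1/2 - 1/225 - 1/226) = 18956/25425

Sum = 18956/25425


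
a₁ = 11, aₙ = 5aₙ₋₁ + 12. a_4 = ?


Computing step by step:
a_1 = 11
a_2 = 67
a_3 = 347
a_4 = 1747


a_4 = 1747


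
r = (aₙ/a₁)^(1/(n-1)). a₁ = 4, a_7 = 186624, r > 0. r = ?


r^(n-1) = aₙ/a₁
r^6 = 186624/4 = 46656
r = 46656^(1/6)
= ±6; taking r > 0 gives r = 6

r = 6


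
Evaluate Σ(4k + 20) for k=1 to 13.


Σ(4k+20) = 4·Σk + 20·n
= 4·91 + 20·13
= 364 + 260 = 624

Σ = 624


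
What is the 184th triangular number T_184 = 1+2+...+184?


n(n+1)/2 = 184×185/2 = 34040/2 = 17020

Σk = 17020


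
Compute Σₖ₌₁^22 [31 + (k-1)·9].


aₙ = 31 + (22-1)×9 = 220
Sₙ = n(a₁+aₙ)/2 = 22×(31+220)/2
= 22×251/2 = 2761

S_22 = 2761


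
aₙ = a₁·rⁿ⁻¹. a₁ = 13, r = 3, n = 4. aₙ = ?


aₙ = a₁·r^(n-1)
= 13×3^3
= 13×27
= 351

a_4 = 351


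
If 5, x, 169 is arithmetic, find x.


AM = (5 + 169)/2 = 174/2 = 87

AM = 87


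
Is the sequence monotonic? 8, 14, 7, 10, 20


Differences: 6, -7, 3, 10
Difference at position 1 is +6 (> 0) but position 2 is -7 (< 0) — sequence both rises and falls
→ NOT monotonic

Not monotonic


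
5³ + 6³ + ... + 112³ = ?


Σₖ₌5^112 k³ = [112·113/2]² − [4·5/2]²
= 40043584 − 100 = 40043484

Σk³ = 40043484


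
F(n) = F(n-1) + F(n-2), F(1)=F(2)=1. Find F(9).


Fibonacci sequence: 1, 1, 2, 3, 5, 8, 13, 21, 34
F(9) = 34

F(9) = 34


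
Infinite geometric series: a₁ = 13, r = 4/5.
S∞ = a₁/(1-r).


S∞ = a₁/(1-r) = 13/(1 - 4/5)
= 13/(1/5)
= 65

S∞ = 65


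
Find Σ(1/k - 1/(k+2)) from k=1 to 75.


Telescoping with gap 2: two head and two tail terms survive.
= (1 + 1/2) - (1/76 + 1/77)
= 3/2 - 1/76 - 1/77 = 8625/5852

Sum = 8625/5852


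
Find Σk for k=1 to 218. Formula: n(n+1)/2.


n(n+1)/2 = 218×219/2 = 47742/2 = 23871

Σk = 23871


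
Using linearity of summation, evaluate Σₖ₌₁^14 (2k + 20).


Σ(2k+20) = 2·Σk + 20·n
= 2·105 + 20·14
= 210 + 280 = 490

Σ = 490


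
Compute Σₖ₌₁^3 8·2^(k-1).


Sₙ = 8×(2^3 - 1)/(2 - 1)
= 8×(8 - 1)/1
= 8×7/1
= 56

S_3 = 56


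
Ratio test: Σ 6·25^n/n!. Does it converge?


aₙ = 6·25^n/n!
a_{n+1}/aₙ = 25^(n+1)/(n+1)! × n!/25^n  (constant 6 cancels)
= 25/(n+1)
L = lim(n→∞) 25/(n+1) = 0
L < 1 → series CONVERGES

Converges (ratio test: L = 0 < 1)


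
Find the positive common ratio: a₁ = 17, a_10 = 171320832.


r^(n-1) = aₙ/a₁
r^9 = 171320832/17 = 10077696
r = 10077696^(1/9)
= 6

r = 6


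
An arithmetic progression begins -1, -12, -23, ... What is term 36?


aₙ = a₁ + (n-1)d
= -1 + (36-1)×-11
= -1 - 385
= -386

a_36 = -386


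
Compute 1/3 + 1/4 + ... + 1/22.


Σₖ₌3^22 1/k = 1/3 + 1/4 + 1/5 + ... + 1/22
= 11333445/5173168
≈ 2.1908

Sum = 11333445/5173168 ≈ 2.1908


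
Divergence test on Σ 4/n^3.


lim(n→∞) 4/n^3 = 0
lim aₙ = 0 → nth-term test is INCONCLUSIVE
(Need other tests; this is actually a convergent p-series with p=3 > 1)

Inconclusive (lim aₙ = 0; need another test)


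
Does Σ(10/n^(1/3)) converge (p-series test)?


p-series test: Σ c/n^p converges if p > 1, diverges if p ≤ 1 (constant c > 0 doesn't affect convergence).
p = 1/3
1/3 ≤ 1 → DIVERGES

Diverges (p = 1/3 ≤ 1)


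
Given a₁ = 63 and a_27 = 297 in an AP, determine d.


d = (aₙ - a₁)/(n-1)
= (297 - 63)/(27-1)
= 234/26 = 9

d = 9


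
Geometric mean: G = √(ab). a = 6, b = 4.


GM = √(6×4) = √24 = 4.899

GM = 4.899


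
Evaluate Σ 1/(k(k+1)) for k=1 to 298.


1/(k(k+1)) = 1/k - 1/(k+1) (partial fractions)
Telescoping: Σ = 1 - 1/299 = 298/299

Sum = 298/299


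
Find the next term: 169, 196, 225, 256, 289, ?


Pattern: perfect squares: n²
Terms: 169, 196, 225, 256, 289
Next term = 324

Next term = 324


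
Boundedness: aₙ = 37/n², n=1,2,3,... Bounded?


a₁ = 37, a₂ = 37/4, a₃ = 37/9, ...
0 < aₙ ≤ 37 for all n ≥ 1
The sequence IS bounded

Bounded (0 < aₙ ≤ 37)


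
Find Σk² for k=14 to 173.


Σₖ₌14^173 k² = Σₖ₌₁^173 k² − Σₖ₌₁^13 k²
= 173·174·347/6 − 13·14·27/6
= 1740899 − 819 = 1740080

Σk² = 1740080


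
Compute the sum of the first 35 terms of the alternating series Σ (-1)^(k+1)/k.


S = 1 - 1/2 + 1/3 - 1/4 + 1/5 - 1/6 + 1/7 - 1/8 ± ...
= 0.7072
(Full series converges to +ln(2) ≈ +0.6931)

S_35 = 0.7072


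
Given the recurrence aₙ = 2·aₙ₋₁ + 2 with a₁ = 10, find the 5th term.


Computing step by step:
a_1 = 10
a_2 = 22
a_3 = 46
a_4 = 94
a_5 = 190


a_5 = 190


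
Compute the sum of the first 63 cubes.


n(n+1)/2 = 63×64/2 = 2016
Σk³ = 2016² = 4064256

Σk³ = 4064256


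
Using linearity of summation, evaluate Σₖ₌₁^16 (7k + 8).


Σ(7k+8) = 7·Σk + 8·n
= 7·136 + 8·16
= 952 + 128 = 1080

Σ = 1080


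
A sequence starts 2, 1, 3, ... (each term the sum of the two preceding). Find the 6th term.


Computing iteratively: 2, 1, 3, 4, 7, 11
a_6 = 11

a_6 = 11


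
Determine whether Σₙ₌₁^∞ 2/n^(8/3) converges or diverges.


p-series test: Σ c/n^p converges if p > 1, diverges if p ≤ 1 (constant c > 0 doesn't affect convergence).
p = 8/3
8/3 > 1 → CONVERGES

Converges (p = 8/3 > 1)


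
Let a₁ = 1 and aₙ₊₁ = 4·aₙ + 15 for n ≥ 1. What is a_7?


Computing step by step:
a_1 = 1
a_2 = 19
a_3 = 91
a_4 = 379
a_5 = 1531
a_6 = 6139
a_7 = 24571


a_7 = 24571


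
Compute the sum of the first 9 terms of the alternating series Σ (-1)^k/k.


S = -1 + 1/2 - 1/3 + 1/4 - 1/5 + 1/6 - 1/7 + 1/8 ± ...
= -0.7456
(Full series converges to -ln(2) ≈ -0.6931)

S_9 = -0.7456


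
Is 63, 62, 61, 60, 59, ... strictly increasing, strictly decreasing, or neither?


Differences: -1, -1, -1, -1
All differences < 0 → strictly DECREASING

Monotonically decreasing


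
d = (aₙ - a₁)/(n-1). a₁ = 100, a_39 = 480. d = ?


d = (aₙ - a₁)/(n-1)
= (480 - 100)/(39-1)
= 380/38 = 10

d = 10


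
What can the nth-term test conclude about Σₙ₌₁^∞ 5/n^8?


lim(n→∞) 5/n^8 = 0
lim aₙ = 0 → nth-term test is INCONCLUSIVE
(Need other tests; this is actually a convergent p-series with p=8 > 1)

Inconclusive (lim aₙ = 0; need another test)


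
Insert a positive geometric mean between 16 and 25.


GM = √(16×25) = √400 = 20

GM = 20


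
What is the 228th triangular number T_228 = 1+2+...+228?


n(n+1)/2 = 228×229/2 = 52212/2 = 26106

Σk = 26106


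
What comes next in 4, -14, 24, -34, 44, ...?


Pattern: alternating sign, magnitude arithmetic (d=10)
Terms: 4, -14, 24, -34, 44
Next term = -54

Next term = -54


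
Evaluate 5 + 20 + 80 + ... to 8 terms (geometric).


Sₙ = 5×(4^8 - 1)/(4 - 1)
= 5×(65536 - 1)/3
= 5×65535/3
= 109225

S_8 = 109225


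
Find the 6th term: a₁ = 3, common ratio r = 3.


aₙ = a₁·r^(n-1)
= 3×3^5
= 3×243
= 729

a_6 = 729


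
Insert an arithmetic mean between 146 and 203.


AM = (146 + 203)/2 = 349/2 = 174.5

AM = 174.5


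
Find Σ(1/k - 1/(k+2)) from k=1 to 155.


Telescoping with gap 2: two head and two tail terms survive.
= (1 + 1/2) - (1/156 + 1/157)
= 3/2 - 1/156 - 1/157 = 36425/24492

Sum = 36425/24492


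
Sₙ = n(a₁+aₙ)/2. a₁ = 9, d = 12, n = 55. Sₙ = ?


aₙ = 9 + (55-1)×12 = 657
Sₙ = n(a₁+aₙ)/2 = 55×(9+657)/2
= 55×666/2 = 18315

S_55 = 18315


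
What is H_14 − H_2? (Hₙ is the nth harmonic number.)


Σₖ₌3^14 1/k = 1/3 + 1/4 + 1/5 + ... + 1/14
= 631193/360360
≈ 1.7516

Sum = 631193/360360 ≈ 1.7516


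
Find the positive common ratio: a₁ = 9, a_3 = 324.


r^(n-1) = aₙ/a₁
r^2 = 324/9 = 36
r = 36^(1/2)
= ±6; taking r > 0 gives r = 6

r = 6


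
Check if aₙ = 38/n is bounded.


a₁ = 38, a₂ = 38/2, a₃ = 38/3, ...
0 < aₙ ≤ 38 for all n ≥ 1
Lower bound: 0, Upper bound: 38
The sequence IS bounded

Bounded (0 < aₙ ≤ 38)


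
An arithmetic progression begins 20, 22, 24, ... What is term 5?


aₙ = a₁ + (n-1)d
= 20 + (5-1)×2
= 20 + 8
= 28

a_5 = 28


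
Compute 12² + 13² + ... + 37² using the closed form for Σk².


Σₖ₌12^37 k² = Σₖ₌₁^37 k² − Σₖ₌₁^11 k²
= 37·38·75/6 − 11·12·23/6
= 17575 − 506 = 17069

Σk² = 17069


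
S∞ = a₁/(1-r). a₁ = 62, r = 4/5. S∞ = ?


S∞ = a₁/(1-r) = 62/(1 - 4/5)
= 62/(1/5)
= 310

S∞ = 310


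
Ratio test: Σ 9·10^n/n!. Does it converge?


aₙ = 9·10^n/n!
a_{n+1}/aₙ = 10^(n+1)/(n+1)! × n!/10^n  (constant 9 cancels)
= 10/(n+1)
L = lim(n→∞) 10/(n+1) = 0
L < 1 → series CONVERGES

Converges (ratio test: L = 0 < 1)


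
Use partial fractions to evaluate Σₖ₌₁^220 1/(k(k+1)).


1/(k(k+1)) = 1/k - 1/(k+1) (partial fractions)
Telescoping: Σ = 1 - 1/221 = 220/221

Sum = 220/221


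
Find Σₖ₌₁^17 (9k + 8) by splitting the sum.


Σ(9k+8) = 9·Σk + 8·n
= 9·153 + 8·17
= 1377 + 136 = 1513

Σ = 1513


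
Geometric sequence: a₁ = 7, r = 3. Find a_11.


aₙ = a₁·r^(n-1)
= 7×3^10
= 7×59049
= 413343

a_11 = 413343


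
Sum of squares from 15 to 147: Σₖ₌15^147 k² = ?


Σₖ₌15^147 k² = Σₖ₌₁^147 k² − Σₖ₌₁^14 k²
= 147·148·295/6 − 14·15·29/6
= 1069670 − 1015 = 1068655

Σk² = 1068655


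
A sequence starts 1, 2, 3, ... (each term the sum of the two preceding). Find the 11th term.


Computing iteratively: 1, 2, 3, 5, 8, 13, 21, 34, 55, 89, 144
a_11 = 144

a_11 = 144


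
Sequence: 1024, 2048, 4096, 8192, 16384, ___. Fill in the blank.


Pattern: powers of 2: 2ⁿ
Terms: 1024, 2048, 4096, 8192, 16384
Next term = 32768

Next term = 32768


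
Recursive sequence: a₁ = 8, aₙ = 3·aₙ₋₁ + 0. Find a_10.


Computing step by step:
a_1 = 8
a_2 = 24
a_3 = 72
a_4 = 216
a_5 = 648
a_6 = 1944
a_7 = 5832
a_8 = 17496
a_9 = 52488
a_10 = 157464


a_10 = 157464


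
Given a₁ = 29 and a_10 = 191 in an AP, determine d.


d = (aₙ - a₁)/(n-1)
= (191 - 29)/(10-1)
= 162/9 = 18

d = 18


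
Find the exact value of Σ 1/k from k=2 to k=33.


Σₖ₌2^33 1/k = 1/2 + 1/3 + 1/4 + ... + 1/33
= 40548494360749/13127595717600
≈ 3.0888

Sum = 40548494360749/13127595717600 ≈ 3.0888


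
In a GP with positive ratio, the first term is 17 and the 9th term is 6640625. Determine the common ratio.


r^(n-1) = aₙ/a₁
r^8 = 6640625/17 = 390625
r = 390625^(1/8)
= ±5; taking r > 0 gives r = 5

r = 5


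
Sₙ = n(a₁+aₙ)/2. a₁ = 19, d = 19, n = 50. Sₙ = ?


aₙ = 19 + (50-1)×19 = 950
Sₙ = n(a₁+aₙ)/2 = 50×(19+950)/2
= 50×969/2 = 24225

S_50 = 24225


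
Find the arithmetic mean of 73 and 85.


AM = (73 + 85)/2 = 158/2 = 79

AM = 79


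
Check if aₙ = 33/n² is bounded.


a₁ = 33, a₂ = 33/4, a₃ = 33/9, ...
0 < aₙ ≤ 33 for all n ≥ 1
The sequence IS bounded

Bounded (0 < aₙ ≤ 33)


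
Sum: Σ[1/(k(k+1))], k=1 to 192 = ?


1/(k(k+1)) = 1/k - 1/(k+1) (partial fractions)
Telescoping: Σ = 1 - 1/193 = 192/193

Sum = 192/193


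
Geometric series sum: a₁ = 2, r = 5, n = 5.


Sₙ = 2×(5^5 - 1)/(5 - 1)
= 2×(3125 - 1)/4
= 2×3124/4
= 1562

S_5 = 1562


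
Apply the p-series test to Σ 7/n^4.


p-series test: Σ c/n^p converges if p > 1, diverges if p ≤ 1 (constant c > 0 doesn't affect convergence).
p = 4
4 > 1 → CONVERGES

Converges (p = 4 > 1)


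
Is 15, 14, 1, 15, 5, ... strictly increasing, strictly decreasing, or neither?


Differences: -1, -13, 14, -10
Difference at position 3 is +14 (> 0) but position 1 is -1 (< 0) — sequence both rises and falls
→ NOT monotonic

Not monotonic


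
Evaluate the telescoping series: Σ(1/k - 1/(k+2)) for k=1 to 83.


Telescoping with gap 2: two head and two tail terms survive.
= (1 + 1/2) - (1/84 + 1/85)
= 3/2 - 1/84 - 1/85 = 10541/7140

Sum = 10541/7140


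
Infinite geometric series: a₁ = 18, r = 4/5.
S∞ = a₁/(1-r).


S∞ = a₁/(1-r) = 18/(1 - 4/5)
= 18/(1/5)
= 90

S∞ = 90


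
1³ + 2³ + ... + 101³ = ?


n(n+1)/2 = 101×102/2 = 5151
Σk³ = 5151² = 26532801

Σk³ = 26532801


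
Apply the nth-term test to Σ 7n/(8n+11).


lim(n→∞) 7n/(8n+11) = 7/8 = 7/8  (divide numerator and denominator by n)
lim aₙ = 7/8 ≠ 0 → series DIVERGES

Diverges (lim aₙ = 7/8 ≠ 0)


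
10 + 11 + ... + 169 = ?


Σₖ₌10^169 k = Σₖ₌₁^169 k − Σₖ₌₁^9 k
= 169·170/2 − 9·10/2
= 14365 − 45 = 14320

Σk = 14320


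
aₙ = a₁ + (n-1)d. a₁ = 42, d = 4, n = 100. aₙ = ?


aₙ = a₁ + (n-1)d
= 42 + (100-1)×4
= 42 + 396
= 438

a_100 = 438


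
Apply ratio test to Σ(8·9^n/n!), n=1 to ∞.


aₙ = 8·9^n/n!
a_{n+1}/aₙ = 9^(n+1)/(n+1)! × n!/9^n  (constant 8 cancels)
= 9/(n+1)
L = lim(n→∞) 9/(n+1) = 0
L < 1 → series CONVERGES

Converges (ratio test: L = 0 < 1)


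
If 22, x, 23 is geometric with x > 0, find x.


GM = √(22×23) = √506 = 22.4944

GM = 22.4944


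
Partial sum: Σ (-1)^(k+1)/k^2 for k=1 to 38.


S = 1 - 1/4 + 1/9 - 1/16 + 1/25 - 1/36 + 1/49 - 1/64 ± ...
= 0.8221
(Full series converges to +π²/12 ≈ +0.8225)

S_38 = 0.8221


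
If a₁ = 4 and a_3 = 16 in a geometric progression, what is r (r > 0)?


r^(n-1) = aₙ/a₁
r^2 = 16/4 = 4
r = 4^(1/2)
= ±2; taking r > 0 gives r = 2

r = 2


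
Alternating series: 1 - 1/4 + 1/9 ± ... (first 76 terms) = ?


S = 1 - 1/4 + 1/9 - 1/16 + 1/25 - 1/36 + 1/49 - 1/64 ± ...
= 0.8224
(Full series converges to +π²/12 ≈ +0.8225)

S_76 = 0.8224


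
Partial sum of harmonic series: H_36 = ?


H_36 = 1/1 + 1/2 + 1/3 + ... + 1/36
= 54801925434709/13127595717600
≈ 4.1746

H_36 = 54801925434709/13127595717600 ≈ 4.1746


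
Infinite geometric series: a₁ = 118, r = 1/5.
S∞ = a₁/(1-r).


S∞ = a₁/(1-r) = 118/(1 - 1/5)
= 118/(4/5)
= 295/2

S∞ = 295/2


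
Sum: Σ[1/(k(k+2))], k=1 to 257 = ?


1/(k(k+2)) = (1/2)·(1/k - 1/(k+2)) (partial fractions)
Telescoping: Σ = (1/2)·(1 + 1/2 - 1/258 - 1/259) = 24929/33411

Sum = 24929/33411


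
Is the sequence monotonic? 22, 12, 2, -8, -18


Differences: -10, -10, -10, -10
All differences < 0 → strictly DECREASING

Monotonically decreasing


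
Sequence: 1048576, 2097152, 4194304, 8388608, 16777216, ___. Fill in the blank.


Pattern: powers of 2: 2ⁿ
Terms: 1048576, 2097152, 4194304, 8388608, 16777216
Next term = 33554432

Next term = 33554432


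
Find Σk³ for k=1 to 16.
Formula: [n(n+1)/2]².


n(n+1)/2 = 16×17/2 = 136
Σk³ = 136² = 18496

Σk³ = 18496


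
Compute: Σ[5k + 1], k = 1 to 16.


Σ(5k+1) = 5·Σk + 1·n
= 5·136 + 1·16
= 680 + 16 = 696

Σ = 696


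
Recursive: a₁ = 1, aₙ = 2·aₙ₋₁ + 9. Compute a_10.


Computing step by step:
a_1 = 1
a_2 = 11
a_3 = 31
a_4 = 71
a_5 = 151
a_6 = 311
a_7 = 631
a_8 = 1271
a_9 = 2551
a_10 = 5111


a_10 = 5111


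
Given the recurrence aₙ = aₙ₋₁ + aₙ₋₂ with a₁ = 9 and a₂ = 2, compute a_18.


Computing iteratively: 9, 2, 11, 13, 24, 37, 61, 98, 159, 257, 416, 673, ...
a_18 = 12077

a_18 = 12077


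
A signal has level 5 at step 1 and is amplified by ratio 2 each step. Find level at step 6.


aₙ = a₁·r^(n-1)
= 5×2^5
= 5×32
= 160

a_6 = 160


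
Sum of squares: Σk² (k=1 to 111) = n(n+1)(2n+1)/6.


n = 111
n(n+1)(2n+1)/6 = 111×112×223/6
= 2772336/6 = 462056

Σk² = 462056


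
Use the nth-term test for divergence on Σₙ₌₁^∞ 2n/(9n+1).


lim(n→∞) 2n/(9n+1) = 2/9 = 2/9  (divide numerator and denominator by n)
lim aₙ = 2/9 ≠ 0 → series DIVERGES

Diverges (lim aₙ = 2/9 ≠ 0)


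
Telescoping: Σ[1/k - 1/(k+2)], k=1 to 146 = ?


Telescoping with gap 2: two head and two tail terms survive.
= (1 + 1/2) - (1/147 + 1/148)
= 3/2 - 1/147 - 1/148 = 32339/21756

Sum = 32339/21756


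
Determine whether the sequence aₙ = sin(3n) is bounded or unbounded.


For all n, -1 ≤ sin(3n) ≤ 1, so -1 ≤ sin(3n) ≤ 1
Lower bound: -1, Upper bound: 1
The sequence IS bounded

Bounded (-1 ≤ aₙ ≤ 1)


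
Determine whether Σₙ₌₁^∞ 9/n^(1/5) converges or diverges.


p-series test: Σ c/n^p converges if p > 1, diverges if p ≤ 1 (constant c > 0 doesn't affect convergence).
p = 1/5
1/5 ≤ 1 → DIVERGES

Diverges (p = 1/5 ≤ 1)


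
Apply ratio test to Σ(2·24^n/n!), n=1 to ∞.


aₙ = 2·24^n/n!
a_{n+1}/aₙ = 24^(n+1)/(n+1)! × n!/24^n  (constant 2 cancels)
= 24/(n+1)
L = lim(n→∞) 24/(n+1) = 0
L < 1 → series CONVERGES

Converges (ratio test: L = 0 < 1)


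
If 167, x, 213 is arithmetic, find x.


AM = (167 + 213)/2 = 380/2 = 190

AM = 190


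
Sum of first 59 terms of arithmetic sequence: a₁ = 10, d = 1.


aₙ = 10 + (59-1)×1 = 68
Sₙ = n(a₁+aₙ)/2 = 59×(10+68)/2
= 59×78/2 = 2301

S_59 = 2301


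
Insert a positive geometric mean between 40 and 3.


GM = √(40×3) = √120 = 10.9545

GM = 10.9545


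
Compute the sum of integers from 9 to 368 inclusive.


Σₖ₌9^368 k = Σₖ₌₁^368 k − Σₖ₌₁^8 k
= 368·369/2 − 8·9/2
= 67896 − 36 = 67860

Σk = 67860


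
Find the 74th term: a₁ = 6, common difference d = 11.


aₙ = a₁ + (n-1)d
= 6 + (74-1)×11
= 6 + 803
= 809

a_74 = 809


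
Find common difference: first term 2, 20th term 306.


d = (aₙ - a₁)/(n-1)
= (306 - 2)/(20-1)
= 304/19 = 16

d = 16


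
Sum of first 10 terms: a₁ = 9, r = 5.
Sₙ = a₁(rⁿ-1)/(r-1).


Sₙ = 9×(5^10 - 1)/(5 - 1)
= 9×(9765625 - 1)/4
= 9×9765624/4
= 21972654

S_10 = 21972654


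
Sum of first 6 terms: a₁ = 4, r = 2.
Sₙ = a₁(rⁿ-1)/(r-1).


Sₙ = 4×(2^6 - 1)/(2 - 1)
= 4×(64 - 1)/1
= 4×63/1
= 252

S_6 = 252


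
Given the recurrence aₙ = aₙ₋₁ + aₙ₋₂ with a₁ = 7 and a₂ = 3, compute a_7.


Computing iteratively: 7, 3, 10, 13, 23, 36, 59
a_7 = 59

a_7 = 59


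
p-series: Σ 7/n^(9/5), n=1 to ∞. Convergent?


p-series test: Σ c/n^p converges if p > 1, diverges if p ≤ 1 (constant c > 0 doesn't affect convergence).
p = 9/5
9/5 > 1 → CONVERGES

Converges (p = 9/5 > 1)


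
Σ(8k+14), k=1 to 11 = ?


Σ(8k+14) = 8·Σk + 14·n
= 8·66 + 14·11
= 528 + 154 = 682

Σ = 682


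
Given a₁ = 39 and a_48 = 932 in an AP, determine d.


d = (aₙ - a₁)/(n-1)
= (932 - 39)/(48-1)
= 893/47 = 19

d = 19


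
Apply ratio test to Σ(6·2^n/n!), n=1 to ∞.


aₙ = 6·2^n/n!
a_{n+1}/aₙ = 2^(n+1)/(n+1)! × n!/2^n  (constant 6 cancels)
= 2/(n+1)
L = lim(n→∞) 2/(n+1) = 0
L < 1 → series CONVERGES

Converges (ratio test: L = 0 < 1)


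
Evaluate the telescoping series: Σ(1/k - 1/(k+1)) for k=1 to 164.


Telescoping: adjacent terms cancel.
= 1/1 - 1/165
= 1 - 1/165 = 164/165

Sum = 164/165


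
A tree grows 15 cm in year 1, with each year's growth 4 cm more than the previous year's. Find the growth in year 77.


aₙ = a₁ + (n-1)d
= 15 + (77-1)×4
= 15 + 304
= 319

a_77 = 319


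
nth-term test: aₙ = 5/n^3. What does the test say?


lim(n→∞) 5/n^3 = 0
lim aₙ = 0 → nth-term test is INCONCLUSIVE
(Need other tests; this is actually a convergent p-series with p=3 > 1)

Inconclusive (lim aₙ = 0; need another test)


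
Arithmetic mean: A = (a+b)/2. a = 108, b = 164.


AM = (108 + 164)/2 = 272/2 = 136

AM = 136


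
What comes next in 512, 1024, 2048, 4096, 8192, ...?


Pattern: powers of 2: 2ⁿ
Terms: 512, 1024, 2048, 4096, 8192
Next term = 16384

Next term = 16384


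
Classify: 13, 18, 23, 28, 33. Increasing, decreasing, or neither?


Differences: 5, 5, 5, 5
All differences > 0 → strictly INCREASING

Monotonically increasing


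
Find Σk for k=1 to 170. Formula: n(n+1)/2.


n(n+1)/2 = 170×171/2 = 29070/2 = 14535

Σk = 14535


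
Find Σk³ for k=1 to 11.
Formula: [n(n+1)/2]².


n(n+1)/2 = 11×12/2 = 66
Σk³ = 66² = 4356

Σk³ = 4356


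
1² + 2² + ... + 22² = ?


n = 22
n(n+1)(2n+1)/6 = 22×23×45/6
= 22770/6 = 3795

Σk² = 3795


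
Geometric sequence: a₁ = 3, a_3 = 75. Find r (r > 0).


r^(n-1) = aₙ/a₁
r^2 = 75/3 = 25
r = 25^(1/2)
= ±5; taking r > 0 gives r = 5

r = 5


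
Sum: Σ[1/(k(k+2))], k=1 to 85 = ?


1/(k(k+2)) = (1/2)·(1/k - 1/(k+2)) (partial fractions)
Telescoping: Σ = (1/2)·(1 + 1/2 - 1/86 - 1/87) = 5525/7482

Sum = 5525/7482


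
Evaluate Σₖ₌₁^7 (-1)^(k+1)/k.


S = 1 - 1/2 + 1/3 - 1/4 + 1/5 - 1/6 + 1/7
= 0.7595
(Full series converges to +ln(2) ≈ +0.6931)

S_7 = 0.7595


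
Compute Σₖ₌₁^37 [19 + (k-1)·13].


aₙ = 19 + (37-1)×13 = 487
Sₙ = n(a₁+aₙ)/2 = 37×(19+487)/2
= 37×506/2 = 9361

S_37 = 9361


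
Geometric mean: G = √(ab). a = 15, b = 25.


GM = √(15×25) = √375 = 19.3649

GM = 19.3649


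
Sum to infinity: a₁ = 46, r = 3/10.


S∞ = a₁/(1-r) = 46/(1 - 3/10)
= 46/(7/10)
= 460/7

S∞ = 460/7


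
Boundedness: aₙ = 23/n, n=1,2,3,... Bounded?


a₁ = 23, a₂ = 23/2, a₃ = 23/3, ...
0 < aₙ ≤ 23 for all n ≥ 1
Lower bound: 0, Upper bound: 23
The sequence IS bounded

Bounded (0 < aₙ ≤ 23)


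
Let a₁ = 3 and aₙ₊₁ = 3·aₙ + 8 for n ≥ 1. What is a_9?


Computing step by step:
a_1 = 3
a_2 = 17
a_3 = 59
a_4 = 185
a_5 = 563
a_6 = 1697
a_7 = 5099
a_8 = 15305
a_9 = 45923


a_9 = 45923


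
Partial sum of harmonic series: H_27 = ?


H_27 = 1/1 + 1/2 + 1/3 + ... + 1/27
= 312536252003/80313433200
≈ 3.8915

H_27 = 312536252003/80313433200 ≈ 3.8915


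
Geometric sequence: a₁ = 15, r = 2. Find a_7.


aₙ = a₁·r^(n-1)
= 15×2^6
= 15×64
= 960

a_7 = 960


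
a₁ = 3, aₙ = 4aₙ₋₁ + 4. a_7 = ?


Computing step by step:
a_1 = 3
a_2 = 16
a_3 = 68
a_4 = 276
a_5 = 1108
a_6 = 4436
a_7 = 17748


a_7 = 17748


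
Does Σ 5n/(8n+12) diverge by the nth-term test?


lim(n→∞) 5n/(8n+12) = 5/8 = 5/8  (divide numerator and denominator by n)
lim aₙ = 5/8 ≠ 0 → series DIVERGES

Diverges (lim aₙ = 5/8 ≠ 0)


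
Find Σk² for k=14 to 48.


Σₖ₌14^48 k² = Σₖ₌₁^48 k² − Σₖ₌₁^13 k²
= 48·49·97/6 − 13·14·27/6
= 38024 − 819 = 37205

Σk² = 37205


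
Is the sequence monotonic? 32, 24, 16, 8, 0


Differences: -8, -8, -8, -8
All differences < 0 → strictly DECREASING

Monotonically decreasing


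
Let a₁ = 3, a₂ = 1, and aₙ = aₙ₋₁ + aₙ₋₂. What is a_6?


Computing iteratively: 3, 1, 4, 5, 9, 14
a_6 = 14

a_6 = 14


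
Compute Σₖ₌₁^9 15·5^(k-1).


Sₙ = 15×(5^9 - 1)/(5 - 1)
= 15×(1953125 - 1)/4
= 15×1953124/4
= 7324215

S_9 = 7324215
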